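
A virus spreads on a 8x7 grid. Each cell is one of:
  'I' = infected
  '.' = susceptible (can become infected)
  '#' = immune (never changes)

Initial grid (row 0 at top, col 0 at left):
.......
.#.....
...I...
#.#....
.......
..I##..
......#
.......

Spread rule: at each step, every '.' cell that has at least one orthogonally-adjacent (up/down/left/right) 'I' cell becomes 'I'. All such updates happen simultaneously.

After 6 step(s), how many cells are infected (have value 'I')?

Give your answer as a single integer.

Step 0 (initial): 2 infected
Step 1: +7 new -> 9 infected
Step 2: +12 new -> 21 infected
Step 3: +13 new -> 34 infected
Step 4: +9 new -> 43 infected
Step 5: +5 new -> 48 infected
Step 6: +2 new -> 50 infected

Answer: 50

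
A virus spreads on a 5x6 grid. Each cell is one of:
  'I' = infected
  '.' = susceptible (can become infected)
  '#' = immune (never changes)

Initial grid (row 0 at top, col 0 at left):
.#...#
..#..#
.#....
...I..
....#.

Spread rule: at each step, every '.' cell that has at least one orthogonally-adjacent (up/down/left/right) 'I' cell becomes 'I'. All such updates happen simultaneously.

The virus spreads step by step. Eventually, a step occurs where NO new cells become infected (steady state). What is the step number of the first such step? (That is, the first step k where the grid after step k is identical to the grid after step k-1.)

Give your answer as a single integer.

Step 0 (initial): 1 infected
Step 1: +4 new -> 5 infected
Step 2: +6 new -> 11 infected
Step 3: +6 new -> 17 infected
Step 4: +4 new -> 21 infected
Step 5: +1 new -> 22 infected
Step 6: +2 new -> 24 infected
Step 7: +0 new -> 24 infected

Answer: 7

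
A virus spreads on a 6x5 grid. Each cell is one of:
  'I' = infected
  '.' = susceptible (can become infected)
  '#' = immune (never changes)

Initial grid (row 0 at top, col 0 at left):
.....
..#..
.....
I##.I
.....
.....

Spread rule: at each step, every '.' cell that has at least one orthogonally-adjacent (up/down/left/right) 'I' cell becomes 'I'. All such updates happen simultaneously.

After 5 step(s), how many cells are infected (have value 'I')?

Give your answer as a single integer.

Step 0 (initial): 2 infected
Step 1: +5 new -> 7 infected
Step 2: +8 new -> 15 infected
Step 3: +8 new -> 23 infected
Step 4: +3 new -> 26 infected
Step 5: +1 new -> 27 infected

Answer: 27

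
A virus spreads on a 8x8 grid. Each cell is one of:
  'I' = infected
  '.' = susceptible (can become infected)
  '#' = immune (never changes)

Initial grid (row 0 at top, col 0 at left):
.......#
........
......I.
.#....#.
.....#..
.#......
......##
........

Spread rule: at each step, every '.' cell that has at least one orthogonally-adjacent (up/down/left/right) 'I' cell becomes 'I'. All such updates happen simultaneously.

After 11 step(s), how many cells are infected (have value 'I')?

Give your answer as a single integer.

Answer: 57

Derivation:
Step 0 (initial): 1 infected
Step 1: +3 new -> 4 infected
Step 2: +6 new -> 10 infected
Step 3: +5 new -> 15 infected
Step 4: +7 new -> 22 infected
Step 5: +7 new -> 29 infected
Step 6: +7 new -> 36 infected
Step 7: +8 new -> 44 infected
Step 8: +5 new -> 49 infected
Step 9: +4 new -> 53 infected
Step 10: +3 new -> 56 infected
Step 11: +1 new -> 57 infected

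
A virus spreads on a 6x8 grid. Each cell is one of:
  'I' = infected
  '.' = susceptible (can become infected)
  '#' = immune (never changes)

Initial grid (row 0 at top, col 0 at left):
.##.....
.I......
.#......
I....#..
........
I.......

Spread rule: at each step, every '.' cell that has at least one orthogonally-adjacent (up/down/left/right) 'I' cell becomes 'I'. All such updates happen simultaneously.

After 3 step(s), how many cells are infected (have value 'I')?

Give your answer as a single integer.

Step 0 (initial): 3 infected
Step 1: +6 new -> 9 infected
Step 2: +6 new -> 15 infected
Step 3: +6 new -> 21 infected

Answer: 21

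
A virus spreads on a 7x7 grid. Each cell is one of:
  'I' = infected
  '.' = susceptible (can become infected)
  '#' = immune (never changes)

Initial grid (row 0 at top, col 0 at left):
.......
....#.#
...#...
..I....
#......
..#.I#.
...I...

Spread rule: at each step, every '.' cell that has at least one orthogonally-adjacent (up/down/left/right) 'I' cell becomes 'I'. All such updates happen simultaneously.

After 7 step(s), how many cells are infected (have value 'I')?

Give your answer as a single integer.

Step 0 (initial): 3 infected
Step 1: +8 new -> 11 infected
Step 2: +9 new -> 20 infected
Step 3: +10 new -> 30 infected
Step 4: +7 new -> 37 infected
Step 5: +4 new -> 41 infected
Step 6: +1 new -> 42 infected
Step 7: +1 new -> 43 infected

Answer: 43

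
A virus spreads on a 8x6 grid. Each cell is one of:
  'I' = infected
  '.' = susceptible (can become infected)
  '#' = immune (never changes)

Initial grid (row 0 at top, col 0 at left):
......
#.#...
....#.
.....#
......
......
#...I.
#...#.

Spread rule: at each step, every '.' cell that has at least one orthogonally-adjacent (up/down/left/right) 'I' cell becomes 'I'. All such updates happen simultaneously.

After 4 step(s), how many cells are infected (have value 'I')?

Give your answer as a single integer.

Step 0 (initial): 1 infected
Step 1: +3 new -> 4 infected
Step 2: +6 new -> 10 infected
Step 3: +6 new -> 16 infected
Step 4: +4 new -> 20 infected

Answer: 20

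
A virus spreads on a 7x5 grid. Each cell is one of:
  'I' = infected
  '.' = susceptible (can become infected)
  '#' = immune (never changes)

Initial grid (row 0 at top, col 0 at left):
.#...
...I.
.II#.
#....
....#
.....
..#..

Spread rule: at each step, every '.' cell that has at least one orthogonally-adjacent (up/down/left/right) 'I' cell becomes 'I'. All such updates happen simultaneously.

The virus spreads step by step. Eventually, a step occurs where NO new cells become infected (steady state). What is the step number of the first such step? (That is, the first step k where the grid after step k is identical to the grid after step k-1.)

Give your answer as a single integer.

Step 0 (initial): 3 infected
Step 1: +7 new -> 10 infected
Step 2: +7 new -> 17 infected
Step 3: +6 new -> 23 infected
Step 4: +3 new -> 26 infected
Step 5: +3 new -> 29 infected
Step 6: +1 new -> 30 infected
Step 7: +0 new -> 30 infected

Answer: 7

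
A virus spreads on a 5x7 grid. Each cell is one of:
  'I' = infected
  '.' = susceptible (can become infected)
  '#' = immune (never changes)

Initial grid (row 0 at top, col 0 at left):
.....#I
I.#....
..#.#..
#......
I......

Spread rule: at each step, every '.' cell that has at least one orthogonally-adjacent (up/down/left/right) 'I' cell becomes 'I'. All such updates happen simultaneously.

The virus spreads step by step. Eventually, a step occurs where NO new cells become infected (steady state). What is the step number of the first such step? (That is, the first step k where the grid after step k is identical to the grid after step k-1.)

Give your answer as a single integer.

Step 0 (initial): 3 infected
Step 1: +5 new -> 8 infected
Step 2: +6 new -> 14 infected
Step 3: +6 new -> 20 infected
Step 4: +7 new -> 27 infected
Step 5: +3 new -> 30 infected
Step 6: +0 new -> 30 infected

Answer: 6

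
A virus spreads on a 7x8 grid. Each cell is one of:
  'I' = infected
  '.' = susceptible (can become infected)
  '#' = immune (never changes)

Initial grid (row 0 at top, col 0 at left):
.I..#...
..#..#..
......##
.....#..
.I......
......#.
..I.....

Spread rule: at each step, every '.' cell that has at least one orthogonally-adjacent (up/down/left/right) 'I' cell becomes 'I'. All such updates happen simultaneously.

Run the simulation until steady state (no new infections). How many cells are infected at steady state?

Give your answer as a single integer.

Answer: 44

Derivation:
Step 0 (initial): 3 infected
Step 1: +10 new -> 13 infected
Step 2: +10 new -> 23 infected
Step 3: +7 new -> 30 infected
Step 4: +6 new -> 36 infected
Step 5: +3 new -> 39 infected
Step 6: +4 new -> 43 infected
Step 7: +1 new -> 44 infected
Step 8: +0 new -> 44 infected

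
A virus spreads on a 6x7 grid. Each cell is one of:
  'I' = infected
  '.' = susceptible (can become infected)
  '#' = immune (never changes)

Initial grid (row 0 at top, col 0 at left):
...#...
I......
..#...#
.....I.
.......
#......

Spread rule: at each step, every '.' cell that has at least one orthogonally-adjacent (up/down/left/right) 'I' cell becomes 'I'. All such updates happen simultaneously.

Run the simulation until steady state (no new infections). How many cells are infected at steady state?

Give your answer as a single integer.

Step 0 (initial): 2 infected
Step 1: +7 new -> 9 infected
Step 2: +10 new -> 19 infected
Step 3: +12 new -> 31 infected
Step 4: +5 new -> 36 infected
Step 5: +2 new -> 38 infected
Step 6: +0 new -> 38 infected

Answer: 38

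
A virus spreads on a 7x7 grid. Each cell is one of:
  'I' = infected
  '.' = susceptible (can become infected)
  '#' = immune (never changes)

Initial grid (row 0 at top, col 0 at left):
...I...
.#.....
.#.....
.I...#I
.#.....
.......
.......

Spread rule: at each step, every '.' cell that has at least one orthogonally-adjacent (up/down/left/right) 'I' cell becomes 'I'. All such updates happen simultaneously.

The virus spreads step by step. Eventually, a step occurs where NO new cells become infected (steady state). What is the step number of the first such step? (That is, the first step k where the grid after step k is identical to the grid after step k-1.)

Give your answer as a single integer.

Step 0 (initial): 3 infected
Step 1: +7 new -> 10 infected
Step 2: +14 new -> 24 infected
Step 3: +12 new -> 36 infected
Step 4: +6 new -> 42 infected
Step 5: +3 new -> 45 infected
Step 6: +0 new -> 45 infected

Answer: 6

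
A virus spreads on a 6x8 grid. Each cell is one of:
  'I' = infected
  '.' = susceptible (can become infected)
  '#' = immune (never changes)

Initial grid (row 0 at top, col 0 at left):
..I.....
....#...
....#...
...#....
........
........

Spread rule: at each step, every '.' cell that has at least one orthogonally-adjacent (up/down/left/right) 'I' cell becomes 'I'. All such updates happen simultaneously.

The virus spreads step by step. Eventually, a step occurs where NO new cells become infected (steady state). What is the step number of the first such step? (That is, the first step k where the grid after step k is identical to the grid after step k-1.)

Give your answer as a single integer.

Step 0 (initial): 1 infected
Step 1: +3 new -> 4 infected
Step 2: +5 new -> 9 infected
Step 3: +5 new -> 14 infected
Step 4: +5 new -> 19 infected
Step 5: +7 new -> 26 infected
Step 6: +7 new -> 33 infected
Step 7: +6 new -> 39 infected
Step 8: +3 new -> 42 infected
Step 9: +2 new -> 44 infected
Step 10: +1 new -> 45 infected
Step 11: +0 new -> 45 infected

Answer: 11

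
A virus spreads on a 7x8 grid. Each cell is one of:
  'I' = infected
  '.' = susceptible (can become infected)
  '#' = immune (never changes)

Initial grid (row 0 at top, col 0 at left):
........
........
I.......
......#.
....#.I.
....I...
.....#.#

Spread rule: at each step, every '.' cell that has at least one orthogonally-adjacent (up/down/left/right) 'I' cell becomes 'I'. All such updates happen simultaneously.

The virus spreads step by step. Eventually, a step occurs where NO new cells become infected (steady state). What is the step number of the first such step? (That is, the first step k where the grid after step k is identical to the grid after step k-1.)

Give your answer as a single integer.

Answer: 7

Derivation:
Step 0 (initial): 3 infected
Step 1: +9 new -> 12 infected
Step 2: +12 new -> 24 infected
Step 3: +13 new -> 37 infected
Step 4: +8 new -> 45 infected
Step 5: +5 new -> 50 infected
Step 6: +2 new -> 52 infected
Step 7: +0 new -> 52 infected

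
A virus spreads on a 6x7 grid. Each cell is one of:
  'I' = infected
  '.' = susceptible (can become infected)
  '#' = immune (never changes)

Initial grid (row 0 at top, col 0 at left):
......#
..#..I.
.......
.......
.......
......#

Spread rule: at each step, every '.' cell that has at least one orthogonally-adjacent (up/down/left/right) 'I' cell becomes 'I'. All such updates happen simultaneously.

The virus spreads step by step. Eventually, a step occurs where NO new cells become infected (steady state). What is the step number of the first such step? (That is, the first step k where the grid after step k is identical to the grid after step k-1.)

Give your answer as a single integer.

Answer: 10

Derivation:
Step 0 (initial): 1 infected
Step 1: +4 new -> 5 infected
Step 2: +5 new -> 10 infected
Step 3: +5 new -> 15 infected
Step 4: +6 new -> 21 infected
Step 5: +5 new -> 26 infected
Step 6: +6 new -> 32 infected
Step 7: +4 new -> 36 infected
Step 8: +2 new -> 38 infected
Step 9: +1 new -> 39 infected
Step 10: +0 new -> 39 infected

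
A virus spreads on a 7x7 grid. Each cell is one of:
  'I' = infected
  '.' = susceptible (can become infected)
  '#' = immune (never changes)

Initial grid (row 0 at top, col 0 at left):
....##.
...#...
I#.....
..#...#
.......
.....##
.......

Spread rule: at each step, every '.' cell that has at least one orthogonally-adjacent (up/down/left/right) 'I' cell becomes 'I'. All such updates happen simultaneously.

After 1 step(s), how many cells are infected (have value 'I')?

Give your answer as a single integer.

Step 0 (initial): 1 infected
Step 1: +2 new -> 3 infected

Answer: 3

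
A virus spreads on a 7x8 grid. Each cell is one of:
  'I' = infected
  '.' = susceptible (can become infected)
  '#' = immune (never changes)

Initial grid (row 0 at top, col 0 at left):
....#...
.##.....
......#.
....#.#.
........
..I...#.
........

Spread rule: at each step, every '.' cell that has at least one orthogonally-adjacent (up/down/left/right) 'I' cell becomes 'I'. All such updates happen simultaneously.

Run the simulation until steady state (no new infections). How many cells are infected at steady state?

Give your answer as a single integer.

Answer: 49

Derivation:
Step 0 (initial): 1 infected
Step 1: +4 new -> 5 infected
Step 2: +7 new -> 12 infected
Step 3: +8 new -> 20 infected
Step 4: +5 new -> 25 infected
Step 5: +6 new -> 31 infected
Step 6: +6 new -> 37 infected
Step 7: +5 new -> 42 infected
Step 8: +4 new -> 46 infected
Step 9: +2 new -> 48 infected
Step 10: +1 new -> 49 infected
Step 11: +0 new -> 49 infected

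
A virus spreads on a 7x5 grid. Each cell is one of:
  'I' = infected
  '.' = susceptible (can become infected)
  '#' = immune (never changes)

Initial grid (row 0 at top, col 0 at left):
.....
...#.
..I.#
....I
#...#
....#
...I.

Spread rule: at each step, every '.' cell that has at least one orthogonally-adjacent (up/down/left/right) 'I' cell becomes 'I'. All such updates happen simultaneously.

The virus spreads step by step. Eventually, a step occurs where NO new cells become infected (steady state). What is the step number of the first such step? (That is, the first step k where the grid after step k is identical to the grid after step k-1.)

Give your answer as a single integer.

Step 0 (initial): 3 infected
Step 1: +8 new -> 11 infected
Step 2: +8 new -> 19 infected
Step 3: +7 new -> 26 infected
Step 4: +3 new -> 29 infected
Step 5: +1 new -> 30 infected
Step 6: +0 new -> 30 infected

Answer: 6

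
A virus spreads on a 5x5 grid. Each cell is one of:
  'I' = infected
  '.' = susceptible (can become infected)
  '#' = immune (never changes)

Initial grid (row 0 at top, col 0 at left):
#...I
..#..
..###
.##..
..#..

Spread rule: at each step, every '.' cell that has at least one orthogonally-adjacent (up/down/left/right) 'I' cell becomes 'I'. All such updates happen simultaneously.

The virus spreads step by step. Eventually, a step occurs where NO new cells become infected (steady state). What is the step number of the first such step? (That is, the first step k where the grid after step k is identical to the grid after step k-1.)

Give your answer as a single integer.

Step 0 (initial): 1 infected
Step 1: +2 new -> 3 infected
Step 2: +2 new -> 5 infected
Step 3: +1 new -> 6 infected
Step 4: +1 new -> 7 infected
Step 5: +2 new -> 9 infected
Step 6: +1 new -> 10 infected
Step 7: +1 new -> 11 infected
Step 8: +1 new -> 12 infected
Step 9: +1 new -> 13 infected
Step 10: +0 new -> 13 infected

Answer: 10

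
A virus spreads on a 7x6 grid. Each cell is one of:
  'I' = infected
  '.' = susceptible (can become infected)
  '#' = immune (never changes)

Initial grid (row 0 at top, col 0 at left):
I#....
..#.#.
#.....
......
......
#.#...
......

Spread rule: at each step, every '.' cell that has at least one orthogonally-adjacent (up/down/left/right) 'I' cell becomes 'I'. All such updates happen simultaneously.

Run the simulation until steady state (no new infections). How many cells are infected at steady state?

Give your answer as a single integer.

Step 0 (initial): 1 infected
Step 1: +1 new -> 2 infected
Step 2: +1 new -> 3 infected
Step 3: +1 new -> 4 infected
Step 4: +2 new -> 6 infected
Step 5: +4 new -> 10 infected
Step 6: +6 new -> 16 infected
Step 7: +5 new -> 21 infected
Step 8: +8 new -> 29 infected
Step 9: +4 new -> 33 infected
Step 10: +2 new -> 35 infected
Step 11: +1 new -> 36 infected
Step 12: +0 new -> 36 infected

Answer: 36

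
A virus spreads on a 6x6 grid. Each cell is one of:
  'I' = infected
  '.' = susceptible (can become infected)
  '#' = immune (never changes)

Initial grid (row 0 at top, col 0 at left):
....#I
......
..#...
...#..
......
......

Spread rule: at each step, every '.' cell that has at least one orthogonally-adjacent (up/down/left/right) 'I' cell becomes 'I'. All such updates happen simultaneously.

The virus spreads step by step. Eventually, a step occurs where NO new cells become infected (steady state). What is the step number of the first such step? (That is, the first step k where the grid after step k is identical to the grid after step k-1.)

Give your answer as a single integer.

Answer: 11

Derivation:
Step 0 (initial): 1 infected
Step 1: +1 new -> 2 infected
Step 2: +2 new -> 4 infected
Step 3: +3 new -> 7 infected
Step 4: +5 new -> 12 infected
Step 5: +4 new -> 16 infected
Step 6: +5 new -> 21 infected
Step 7: +5 new -> 26 infected
Step 8: +4 new -> 30 infected
Step 9: +2 new -> 32 infected
Step 10: +1 new -> 33 infected
Step 11: +0 new -> 33 infected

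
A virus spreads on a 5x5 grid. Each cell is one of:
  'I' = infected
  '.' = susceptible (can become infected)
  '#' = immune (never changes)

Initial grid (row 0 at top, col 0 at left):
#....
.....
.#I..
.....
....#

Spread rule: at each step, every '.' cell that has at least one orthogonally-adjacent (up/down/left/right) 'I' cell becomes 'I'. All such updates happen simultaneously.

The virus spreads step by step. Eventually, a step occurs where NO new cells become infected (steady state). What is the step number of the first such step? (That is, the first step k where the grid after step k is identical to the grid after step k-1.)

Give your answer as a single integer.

Answer: 5

Derivation:
Step 0 (initial): 1 infected
Step 1: +3 new -> 4 infected
Step 2: +7 new -> 11 infected
Step 3: +8 new -> 19 infected
Step 4: +3 new -> 22 infected
Step 5: +0 new -> 22 infected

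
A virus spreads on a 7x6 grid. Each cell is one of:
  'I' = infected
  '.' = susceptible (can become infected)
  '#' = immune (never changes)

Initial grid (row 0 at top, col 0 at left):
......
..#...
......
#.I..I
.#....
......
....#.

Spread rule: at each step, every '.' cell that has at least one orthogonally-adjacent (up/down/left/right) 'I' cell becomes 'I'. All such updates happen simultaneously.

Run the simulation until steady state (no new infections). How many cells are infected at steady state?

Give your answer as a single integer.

Answer: 38

Derivation:
Step 0 (initial): 2 infected
Step 1: +7 new -> 9 infected
Step 2: +8 new -> 17 infected
Step 3: +10 new -> 27 infected
Step 4: +7 new -> 34 infected
Step 5: +4 new -> 38 infected
Step 6: +0 new -> 38 infected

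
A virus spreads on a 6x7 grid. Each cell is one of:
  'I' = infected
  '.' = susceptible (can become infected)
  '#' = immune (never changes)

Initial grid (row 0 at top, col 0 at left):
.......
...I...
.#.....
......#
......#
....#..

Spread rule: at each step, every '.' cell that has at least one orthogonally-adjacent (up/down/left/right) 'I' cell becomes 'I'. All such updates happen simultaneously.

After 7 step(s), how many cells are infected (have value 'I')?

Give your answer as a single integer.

Step 0 (initial): 1 infected
Step 1: +4 new -> 5 infected
Step 2: +7 new -> 12 infected
Step 3: +8 new -> 20 infected
Step 4: +9 new -> 29 infected
Step 5: +4 new -> 33 infected
Step 6: +3 new -> 36 infected
Step 7: +2 new -> 38 infected

Answer: 38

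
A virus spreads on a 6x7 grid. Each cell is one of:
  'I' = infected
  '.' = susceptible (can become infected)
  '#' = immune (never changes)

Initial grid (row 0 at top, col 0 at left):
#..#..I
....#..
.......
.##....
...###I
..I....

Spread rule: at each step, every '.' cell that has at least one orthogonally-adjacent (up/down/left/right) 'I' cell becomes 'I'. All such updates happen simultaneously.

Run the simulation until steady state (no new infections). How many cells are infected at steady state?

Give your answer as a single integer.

Step 0 (initial): 3 infected
Step 1: +7 new -> 10 infected
Step 2: +8 new -> 18 infected
Step 3: +3 new -> 21 infected
Step 4: +3 new -> 24 infected
Step 5: +2 new -> 26 infected
Step 6: +4 new -> 30 infected
Step 7: +2 new -> 32 infected
Step 8: +2 new -> 34 infected
Step 9: +0 new -> 34 infected

Answer: 34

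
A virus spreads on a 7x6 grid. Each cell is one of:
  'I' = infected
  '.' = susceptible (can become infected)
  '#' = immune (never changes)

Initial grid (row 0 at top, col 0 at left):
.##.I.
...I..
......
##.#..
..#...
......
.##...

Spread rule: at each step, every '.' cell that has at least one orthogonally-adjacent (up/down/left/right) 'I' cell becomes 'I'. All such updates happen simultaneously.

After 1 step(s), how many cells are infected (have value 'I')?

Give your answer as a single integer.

Answer: 7

Derivation:
Step 0 (initial): 2 infected
Step 1: +5 new -> 7 infected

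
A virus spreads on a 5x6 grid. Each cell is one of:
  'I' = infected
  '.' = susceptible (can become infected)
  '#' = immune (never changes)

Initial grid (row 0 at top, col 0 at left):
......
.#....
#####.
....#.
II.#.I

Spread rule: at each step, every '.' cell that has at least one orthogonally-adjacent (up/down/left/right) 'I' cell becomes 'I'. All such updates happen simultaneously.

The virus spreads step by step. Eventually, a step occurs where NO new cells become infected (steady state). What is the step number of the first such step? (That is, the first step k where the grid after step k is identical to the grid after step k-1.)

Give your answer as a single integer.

Answer: 11

Derivation:
Step 0 (initial): 3 infected
Step 1: +5 new -> 8 infected
Step 2: +2 new -> 10 infected
Step 3: +2 new -> 12 infected
Step 4: +2 new -> 14 infected
Step 5: +2 new -> 16 infected
Step 6: +2 new -> 18 infected
Step 7: +1 new -> 19 infected
Step 8: +1 new -> 20 infected
Step 9: +1 new -> 21 infected
Step 10: +1 new -> 22 infected
Step 11: +0 new -> 22 infected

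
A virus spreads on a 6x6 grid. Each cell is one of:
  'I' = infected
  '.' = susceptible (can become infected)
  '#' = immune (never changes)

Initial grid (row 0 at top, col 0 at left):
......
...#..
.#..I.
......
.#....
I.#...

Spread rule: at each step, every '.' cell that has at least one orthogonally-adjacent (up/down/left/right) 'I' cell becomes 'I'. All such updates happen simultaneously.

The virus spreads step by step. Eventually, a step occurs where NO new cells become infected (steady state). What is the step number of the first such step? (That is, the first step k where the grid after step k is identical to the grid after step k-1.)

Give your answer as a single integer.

Answer: 6

Derivation:
Step 0 (initial): 2 infected
Step 1: +6 new -> 8 infected
Step 2: +7 new -> 15 infected
Step 3: +9 new -> 24 infected
Step 4: +6 new -> 30 infected
Step 5: +2 new -> 32 infected
Step 6: +0 new -> 32 infected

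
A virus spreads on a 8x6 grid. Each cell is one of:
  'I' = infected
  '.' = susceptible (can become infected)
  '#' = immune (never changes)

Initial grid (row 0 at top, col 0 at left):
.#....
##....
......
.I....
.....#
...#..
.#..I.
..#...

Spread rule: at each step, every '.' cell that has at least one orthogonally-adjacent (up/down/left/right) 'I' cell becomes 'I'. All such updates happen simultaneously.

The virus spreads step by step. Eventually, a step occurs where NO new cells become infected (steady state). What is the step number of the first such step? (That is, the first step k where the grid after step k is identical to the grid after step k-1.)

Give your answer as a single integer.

Answer: 8

Derivation:
Step 0 (initial): 2 infected
Step 1: +8 new -> 10 infected
Step 2: +11 new -> 21 infected
Step 3: +6 new -> 27 infected
Step 4: +5 new -> 32 infected
Step 5: +4 new -> 36 infected
Step 6: +3 new -> 39 infected
Step 7: +1 new -> 40 infected
Step 8: +0 new -> 40 infected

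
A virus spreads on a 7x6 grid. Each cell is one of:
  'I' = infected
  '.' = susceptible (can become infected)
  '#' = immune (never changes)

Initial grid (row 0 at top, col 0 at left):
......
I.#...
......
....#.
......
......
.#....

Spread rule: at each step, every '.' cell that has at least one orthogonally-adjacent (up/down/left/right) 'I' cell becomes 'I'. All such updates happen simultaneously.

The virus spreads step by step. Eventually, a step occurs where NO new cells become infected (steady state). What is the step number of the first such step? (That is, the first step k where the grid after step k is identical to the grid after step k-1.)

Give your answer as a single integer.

Step 0 (initial): 1 infected
Step 1: +3 new -> 4 infected
Step 2: +3 new -> 7 infected
Step 3: +4 new -> 11 infected
Step 4: +5 new -> 16 infected
Step 5: +7 new -> 23 infected
Step 6: +5 new -> 28 infected
Step 7: +5 new -> 33 infected
Step 8: +3 new -> 36 infected
Step 9: +2 new -> 38 infected
Step 10: +1 new -> 39 infected
Step 11: +0 new -> 39 infected

Answer: 11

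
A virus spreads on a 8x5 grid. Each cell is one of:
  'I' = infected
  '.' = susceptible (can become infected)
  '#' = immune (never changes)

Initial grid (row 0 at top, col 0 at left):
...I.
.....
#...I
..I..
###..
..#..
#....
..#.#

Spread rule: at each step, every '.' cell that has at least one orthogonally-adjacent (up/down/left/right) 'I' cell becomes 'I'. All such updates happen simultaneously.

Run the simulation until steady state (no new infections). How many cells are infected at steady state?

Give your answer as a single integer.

Answer: 32

Derivation:
Step 0 (initial): 3 infected
Step 1: +9 new -> 12 infected
Step 2: +6 new -> 18 infected
Step 3: +4 new -> 22 infected
Step 4: +3 new -> 25 infected
Step 5: +2 new -> 27 infected
Step 6: +1 new -> 28 infected
Step 7: +2 new -> 30 infected
Step 8: +2 new -> 32 infected
Step 9: +0 new -> 32 infected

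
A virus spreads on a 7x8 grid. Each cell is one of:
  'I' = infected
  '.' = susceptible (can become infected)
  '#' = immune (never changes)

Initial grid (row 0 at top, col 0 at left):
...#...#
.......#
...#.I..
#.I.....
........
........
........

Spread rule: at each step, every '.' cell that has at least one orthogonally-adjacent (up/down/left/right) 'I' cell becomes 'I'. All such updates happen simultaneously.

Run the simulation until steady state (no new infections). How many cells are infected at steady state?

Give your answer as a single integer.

Step 0 (initial): 2 infected
Step 1: +8 new -> 10 infected
Step 2: +12 new -> 22 infected
Step 3: +14 new -> 36 infected
Step 4: +9 new -> 45 infected
Step 5: +5 new -> 50 infected
Step 6: +1 new -> 51 infected
Step 7: +0 new -> 51 infected

Answer: 51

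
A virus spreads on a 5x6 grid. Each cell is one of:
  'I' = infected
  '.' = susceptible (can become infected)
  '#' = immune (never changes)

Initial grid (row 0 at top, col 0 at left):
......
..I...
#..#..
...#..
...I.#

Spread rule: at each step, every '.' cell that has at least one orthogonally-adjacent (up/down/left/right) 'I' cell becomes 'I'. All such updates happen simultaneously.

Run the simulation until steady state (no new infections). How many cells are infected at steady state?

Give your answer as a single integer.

Answer: 26

Derivation:
Step 0 (initial): 2 infected
Step 1: +6 new -> 8 infected
Step 2: +8 new -> 16 infected
Step 3: +7 new -> 23 infected
Step 4: +3 new -> 26 infected
Step 5: +0 new -> 26 infected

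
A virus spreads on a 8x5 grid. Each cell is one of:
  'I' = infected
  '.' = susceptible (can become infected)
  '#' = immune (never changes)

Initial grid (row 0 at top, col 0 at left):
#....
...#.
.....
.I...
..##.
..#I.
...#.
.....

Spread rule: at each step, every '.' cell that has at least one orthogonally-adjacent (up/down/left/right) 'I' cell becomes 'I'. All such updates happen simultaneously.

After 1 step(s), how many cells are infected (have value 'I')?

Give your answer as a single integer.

Answer: 7

Derivation:
Step 0 (initial): 2 infected
Step 1: +5 new -> 7 infected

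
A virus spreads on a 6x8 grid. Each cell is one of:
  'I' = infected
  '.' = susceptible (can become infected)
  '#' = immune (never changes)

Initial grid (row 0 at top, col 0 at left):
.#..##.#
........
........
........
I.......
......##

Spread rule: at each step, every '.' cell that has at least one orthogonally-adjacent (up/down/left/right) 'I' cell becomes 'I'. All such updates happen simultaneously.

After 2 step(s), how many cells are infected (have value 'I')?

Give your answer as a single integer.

Answer: 8

Derivation:
Step 0 (initial): 1 infected
Step 1: +3 new -> 4 infected
Step 2: +4 new -> 8 infected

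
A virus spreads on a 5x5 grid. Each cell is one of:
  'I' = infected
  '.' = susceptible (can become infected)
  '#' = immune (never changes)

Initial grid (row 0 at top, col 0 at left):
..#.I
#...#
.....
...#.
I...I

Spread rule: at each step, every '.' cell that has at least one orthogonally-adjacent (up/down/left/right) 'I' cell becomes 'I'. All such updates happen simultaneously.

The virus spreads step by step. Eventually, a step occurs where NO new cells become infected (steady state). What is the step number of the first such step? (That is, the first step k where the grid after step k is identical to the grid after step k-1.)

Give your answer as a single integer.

Step 0 (initial): 3 infected
Step 1: +5 new -> 8 infected
Step 2: +5 new -> 13 infected
Step 3: +4 new -> 17 infected
Step 4: +2 new -> 19 infected
Step 5: +1 new -> 20 infected
Step 6: +1 new -> 21 infected
Step 7: +0 new -> 21 infected

Answer: 7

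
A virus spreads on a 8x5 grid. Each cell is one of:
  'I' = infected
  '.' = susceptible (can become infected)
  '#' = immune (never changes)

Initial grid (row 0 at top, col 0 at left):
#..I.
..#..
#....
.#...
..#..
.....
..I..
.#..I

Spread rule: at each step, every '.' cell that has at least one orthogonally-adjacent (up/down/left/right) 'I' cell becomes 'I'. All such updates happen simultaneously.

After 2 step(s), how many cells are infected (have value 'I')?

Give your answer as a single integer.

Step 0 (initial): 3 infected
Step 1: +9 new -> 12 infected
Step 2: +7 new -> 19 infected

Answer: 19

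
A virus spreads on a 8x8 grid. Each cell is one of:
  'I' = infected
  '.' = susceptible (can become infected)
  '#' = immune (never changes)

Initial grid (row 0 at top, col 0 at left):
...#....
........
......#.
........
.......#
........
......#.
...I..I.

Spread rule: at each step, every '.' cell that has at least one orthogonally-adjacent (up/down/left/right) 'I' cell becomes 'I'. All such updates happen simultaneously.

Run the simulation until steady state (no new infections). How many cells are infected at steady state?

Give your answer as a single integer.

Answer: 60

Derivation:
Step 0 (initial): 2 infected
Step 1: +5 new -> 7 infected
Step 2: +6 new -> 13 infected
Step 3: +7 new -> 20 infected
Step 4: +7 new -> 27 infected
Step 5: +7 new -> 34 infected
Step 6: +7 new -> 41 infected
Step 7: +6 new -> 47 infected
Step 8: +7 new -> 54 infected
Step 9: +4 new -> 58 infected
Step 10: +2 new -> 60 infected
Step 11: +0 new -> 60 infected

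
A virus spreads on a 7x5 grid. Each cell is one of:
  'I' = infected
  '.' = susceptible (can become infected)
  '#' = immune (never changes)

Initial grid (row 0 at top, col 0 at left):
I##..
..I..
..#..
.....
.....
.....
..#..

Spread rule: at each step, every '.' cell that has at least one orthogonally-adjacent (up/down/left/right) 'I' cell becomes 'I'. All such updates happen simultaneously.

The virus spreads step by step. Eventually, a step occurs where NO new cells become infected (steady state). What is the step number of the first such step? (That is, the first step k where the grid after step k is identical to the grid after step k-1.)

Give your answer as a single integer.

Answer: 8

Derivation:
Step 0 (initial): 2 infected
Step 1: +3 new -> 5 infected
Step 2: +5 new -> 10 infected
Step 3: +5 new -> 15 infected
Step 4: +5 new -> 20 infected
Step 5: +5 new -> 25 infected
Step 6: +5 new -> 30 infected
Step 7: +1 new -> 31 infected
Step 8: +0 new -> 31 infected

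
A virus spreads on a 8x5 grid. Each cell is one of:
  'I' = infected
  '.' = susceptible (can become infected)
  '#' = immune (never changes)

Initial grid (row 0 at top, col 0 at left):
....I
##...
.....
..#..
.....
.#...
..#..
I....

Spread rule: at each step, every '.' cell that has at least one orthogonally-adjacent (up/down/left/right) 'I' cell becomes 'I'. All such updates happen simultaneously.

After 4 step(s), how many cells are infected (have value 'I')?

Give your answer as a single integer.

Answer: 26

Derivation:
Step 0 (initial): 2 infected
Step 1: +4 new -> 6 infected
Step 2: +6 new -> 12 infected
Step 3: +6 new -> 18 infected
Step 4: +8 new -> 26 infected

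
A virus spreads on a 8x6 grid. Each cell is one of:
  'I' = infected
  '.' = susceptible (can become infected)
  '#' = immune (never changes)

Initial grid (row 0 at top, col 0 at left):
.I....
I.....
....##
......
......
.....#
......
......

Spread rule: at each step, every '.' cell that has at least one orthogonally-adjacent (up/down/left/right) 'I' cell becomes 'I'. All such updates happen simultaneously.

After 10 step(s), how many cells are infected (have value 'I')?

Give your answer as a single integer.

Step 0 (initial): 2 infected
Step 1: +4 new -> 6 infected
Step 2: +4 new -> 10 infected
Step 3: +5 new -> 15 infected
Step 4: +6 new -> 21 infected
Step 5: +5 new -> 26 infected
Step 6: +5 new -> 31 infected
Step 7: +5 new -> 36 infected
Step 8: +4 new -> 40 infected
Step 9: +2 new -> 42 infected
Step 10: +2 new -> 44 infected

Answer: 44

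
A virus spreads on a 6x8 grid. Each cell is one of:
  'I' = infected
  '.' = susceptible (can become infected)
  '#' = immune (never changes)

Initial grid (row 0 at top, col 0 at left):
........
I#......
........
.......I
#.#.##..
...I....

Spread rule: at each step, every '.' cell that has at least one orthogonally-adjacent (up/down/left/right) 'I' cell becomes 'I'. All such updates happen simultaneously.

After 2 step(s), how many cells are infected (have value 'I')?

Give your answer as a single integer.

Step 0 (initial): 3 infected
Step 1: +8 new -> 11 infected
Step 2: +11 new -> 22 infected

Answer: 22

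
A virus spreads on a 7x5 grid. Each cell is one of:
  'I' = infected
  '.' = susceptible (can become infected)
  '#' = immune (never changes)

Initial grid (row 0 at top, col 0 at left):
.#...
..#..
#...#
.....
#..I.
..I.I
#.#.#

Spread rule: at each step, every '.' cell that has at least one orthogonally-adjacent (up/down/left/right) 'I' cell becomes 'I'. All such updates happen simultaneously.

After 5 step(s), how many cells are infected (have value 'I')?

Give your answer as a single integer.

Answer: 25

Derivation:
Step 0 (initial): 3 infected
Step 1: +5 new -> 8 infected
Step 2: +7 new -> 15 infected
Step 3: +3 new -> 18 infected
Step 4: +4 new -> 22 infected
Step 5: +3 new -> 25 infected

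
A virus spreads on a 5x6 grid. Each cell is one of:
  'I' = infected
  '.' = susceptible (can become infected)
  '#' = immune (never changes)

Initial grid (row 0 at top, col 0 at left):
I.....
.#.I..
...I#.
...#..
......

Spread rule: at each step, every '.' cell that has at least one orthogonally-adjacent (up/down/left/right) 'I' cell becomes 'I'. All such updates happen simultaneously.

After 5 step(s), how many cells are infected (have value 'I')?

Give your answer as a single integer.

Step 0 (initial): 3 infected
Step 1: +6 new -> 9 infected
Step 2: +6 new -> 15 infected
Step 3: +5 new -> 20 infected
Step 4: +4 new -> 24 infected
Step 5: +3 new -> 27 infected

Answer: 27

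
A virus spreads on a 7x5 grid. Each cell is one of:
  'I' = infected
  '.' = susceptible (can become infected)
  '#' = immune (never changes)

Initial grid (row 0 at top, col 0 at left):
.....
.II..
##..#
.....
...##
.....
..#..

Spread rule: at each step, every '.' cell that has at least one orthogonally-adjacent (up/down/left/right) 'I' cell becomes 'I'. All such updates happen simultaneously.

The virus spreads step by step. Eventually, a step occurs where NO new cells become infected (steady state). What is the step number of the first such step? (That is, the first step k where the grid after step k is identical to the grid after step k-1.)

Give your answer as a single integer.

Step 0 (initial): 2 infected
Step 1: +5 new -> 7 infected
Step 2: +5 new -> 12 infected
Step 3: +4 new -> 16 infected
Step 4: +4 new -> 20 infected
Step 5: +3 new -> 23 infected
Step 6: +4 new -> 27 infected
Step 7: +2 new -> 29 infected
Step 8: +0 new -> 29 infected

Answer: 8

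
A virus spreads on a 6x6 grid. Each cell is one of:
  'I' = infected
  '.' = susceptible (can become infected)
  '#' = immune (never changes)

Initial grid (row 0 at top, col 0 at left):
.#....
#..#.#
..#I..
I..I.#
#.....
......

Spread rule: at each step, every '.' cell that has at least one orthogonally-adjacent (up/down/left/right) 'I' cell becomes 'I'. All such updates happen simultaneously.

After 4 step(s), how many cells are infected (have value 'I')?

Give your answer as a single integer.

Step 0 (initial): 3 infected
Step 1: +6 new -> 9 infected
Step 2: +7 new -> 16 infected
Step 3: +6 new -> 22 infected
Step 4: +5 new -> 27 infected

Answer: 27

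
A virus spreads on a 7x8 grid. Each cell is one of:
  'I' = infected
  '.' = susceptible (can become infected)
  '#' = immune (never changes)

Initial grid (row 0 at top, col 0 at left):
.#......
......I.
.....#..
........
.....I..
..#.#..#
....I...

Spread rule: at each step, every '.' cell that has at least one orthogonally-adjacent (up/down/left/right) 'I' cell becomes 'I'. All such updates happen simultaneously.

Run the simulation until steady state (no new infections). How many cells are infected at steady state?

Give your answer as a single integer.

Answer: 51

Derivation:
Step 0 (initial): 3 infected
Step 1: +10 new -> 13 infected
Step 2: +12 new -> 25 infected
Step 3: +8 new -> 33 infected
Step 4: +7 new -> 40 infected
Step 5: +6 new -> 46 infected
Step 6: +3 new -> 49 infected
Step 7: +2 new -> 51 infected
Step 8: +0 new -> 51 infected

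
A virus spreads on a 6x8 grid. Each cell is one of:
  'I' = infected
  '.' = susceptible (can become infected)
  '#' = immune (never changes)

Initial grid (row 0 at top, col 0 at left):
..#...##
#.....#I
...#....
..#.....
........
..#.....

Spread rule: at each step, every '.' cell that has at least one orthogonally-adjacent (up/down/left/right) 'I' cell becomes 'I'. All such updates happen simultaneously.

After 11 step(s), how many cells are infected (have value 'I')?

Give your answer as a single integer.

Step 0 (initial): 1 infected
Step 1: +1 new -> 2 infected
Step 2: +2 new -> 4 infected
Step 3: +3 new -> 7 infected
Step 4: +5 new -> 12 infected
Step 5: +5 new -> 17 infected
Step 6: +5 new -> 22 infected
Step 7: +4 new -> 26 infected
Step 8: +4 new -> 30 infected
Step 9: +3 new -> 33 infected
Step 10: +5 new -> 38 infected
Step 11: +2 new -> 40 infected

Answer: 40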